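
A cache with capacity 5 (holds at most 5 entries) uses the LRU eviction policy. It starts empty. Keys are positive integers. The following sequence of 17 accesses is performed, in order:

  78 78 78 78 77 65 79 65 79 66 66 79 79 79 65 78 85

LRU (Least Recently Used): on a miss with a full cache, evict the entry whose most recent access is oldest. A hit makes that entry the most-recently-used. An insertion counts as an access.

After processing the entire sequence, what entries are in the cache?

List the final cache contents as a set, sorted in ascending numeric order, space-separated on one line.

Answer: 65 66 78 79 85

Derivation:
LRU simulation (capacity=5):
  1. access 78: MISS. Cache (LRU->MRU): [78]
  2. access 78: HIT. Cache (LRU->MRU): [78]
  3. access 78: HIT. Cache (LRU->MRU): [78]
  4. access 78: HIT. Cache (LRU->MRU): [78]
  5. access 77: MISS. Cache (LRU->MRU): [78 77]
  6. access 65: MISS. Cache (LRU->MRU): [78 77 65]
  7. access 79: MISS. Cache (LRU->MRU): [78 77 65 79]
  8. access 65: HIT. Cache (LRU->MRU): [78 77 79 65]
  9. access 79: HIT. Cache (LRU->MRU): [78 77 65 79]
  10. access 66: MISS. Cache (LRU->MRU): [78 77 65 79 66]
  11. access 66: HIT. Cache (LRU->MRU): [78 77 65 79 66]
  12. access 79: HIT. Cache (LRU->MRU): [78 77 65 66 79]
  13. access 79: HIT. Cache (LRU->MRU): [78 77 65 66 79]
  14. access 79: HIT. Cache (LRU->MRU): [78 77 65 66 79]
  15. access 65: HIT. Cache (LRU->MRU): [78 77 66 79 65]
  16. access 78: HIT. Cache (LRU->MRU): [77 66 79 65 78]
  17. access 85: MISS, evict 77. Cache (LRU->MRU): [66 79 65 78 85]
Total: 11 hits, 6 misses, 1 evictions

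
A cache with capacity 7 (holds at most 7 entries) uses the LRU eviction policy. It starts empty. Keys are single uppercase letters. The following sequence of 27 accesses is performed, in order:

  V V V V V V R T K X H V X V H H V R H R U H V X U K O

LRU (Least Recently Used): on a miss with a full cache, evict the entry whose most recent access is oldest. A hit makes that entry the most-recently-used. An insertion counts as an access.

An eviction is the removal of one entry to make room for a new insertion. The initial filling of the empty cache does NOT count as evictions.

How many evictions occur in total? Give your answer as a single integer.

Answer: 1

Derivation:
LRU simulation (capacity=7):
  1. access V: MISS. Cache (LRU->MRU): [V]
  2. access V: HIT. Cache (LRU->MRU): [V]
  3. access V: HIT. Cache (LRU->MRU): [V]
  4. access V: HIT. Cache (LRU->MRU): [V]
  5. access V: HIT. Cache (LRU->MRU): [V]
  6. access V: HIT. Cache (LRU->MRU): [V]
  7. access R: MISS. Cache (LRU->MRU): [V R]
  8. access T: MISS. Cache (LRU->MRU): [V R T]
  9. access K: MISS. Cache (LRU->MRU): [V R T K]
  10. access X: MISS. Cache (LRU->MRU): [V R T K X]
  11. access H: MISS. Cache (LRU->MRU): [V R T K X H]
  12. access V: HIT. Cache (LRU->MRU): [R T K X H V]
  13. access X: HIT. Cache (LRU->MRU): [R T K H V X]
  14. access V: HIT. Cache (LRU->MRU): [R T K H X V]
  15. access H: HIT. Cache (LRU->MRU): [R T K X V H]
  16. access H: HIT. Cache (LRU->MRU): [R T K X V H]
  17. access V: HIT. Cache (LRU->MRU): [R T K X H V]
  18. access R: HIT. Cache (LRU->MRU): [T K X H V R]
  19. access H: HIT. Cache (LRU->MRU): [T K X V R H]
  20. access R: HIT. Cache (LRU->MRU): [T K X V H R]
  21. access U: MISS. Cache (LRU->MRU): [T K X V H R U]
  22. access H: HIT. Cache (LRU->MRU): [T K X V R U H]
  23. access V: HIT. Cache (LRU->MRU): [T K X R U H V]
  24. access X: HIT. Cache (LRU->MRU): [T K R U H V X]
  25. access U: HIT. Cache (LRU->MRU): [T K R H V X U]
  26. access K: HIT. Cache (LRU->MRU): [T R H V X U K]
  27. access O: MISS, evict T. Cache (LRU->MRU): [R H V X U K O]
Total: 19 hits, 8 misses, 1 evictions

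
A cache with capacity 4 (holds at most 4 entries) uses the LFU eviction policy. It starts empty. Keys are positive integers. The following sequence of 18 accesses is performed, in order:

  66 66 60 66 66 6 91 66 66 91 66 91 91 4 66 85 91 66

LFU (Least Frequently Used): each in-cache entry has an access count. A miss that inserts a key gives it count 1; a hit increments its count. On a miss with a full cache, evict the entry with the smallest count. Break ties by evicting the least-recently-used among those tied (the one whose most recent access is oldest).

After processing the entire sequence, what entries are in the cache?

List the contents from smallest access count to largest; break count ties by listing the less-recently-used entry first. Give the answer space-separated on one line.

Answer: 4 85 91 66

Derivation:
LFU simulation (capacity=4):
  1. access 66: MISS. Cache: [66(c=1)]
  2. access 66: HIT, count now 2. Cache: [66(c=2)]
  3. access 60: MISS. Cache: [60(c=1) 66(c=2)]
  4. access 66: HIT, count now 3. Cache: [60(c=1) 66(c=3)]
  5. access 66: HIT, count now 4. Cache: [60(c=1) 66(c=4)]
  6. access 6: MISS. Cache: [60(c=1) 6(c=1) 66(c=4)]
  7. access 91: MISS. Cache: [60(c=1) 6(c=1) 91(c=1) 66(c=4)]
  8. access 66: HIT, count now 5. Cache: [60(c=1) 6(c=1) 91(c=1) 66(c=5)]
  9. access 66: HIT, count now 6. Cache: [60(c=1) 6(c=1) 91(c=1) 66(c=6)]
  10. access 91: HIT, count now 2. Cache: [60(c=1) 6(c=1) 91(c=2) 66(c=6)]
  11. access 66: HIT, count now 7. Cache: [60(c=1) 6(c=1) 91(c=2) 66(c=7)]
  12. access 91: HIT, count now 3. Cache: [60(c=1) 6(c=1) 91(c=3) 66(c=7)]
  13. access 91: HIT, count now 4. Cache: [60(c=1) 6(c=1) 91(c=4) 66(c=7)]
  14. access 4: MISS, evict 60(c=1). Cache: [6(c=1) 4(c=1) 91(c=4) 66(c=7)]
  15. access 66: HIT, count now 8. Cache: [6(c=1) 4(c=1) 91(c=4) 66(c=8)]
  16. access 85: MISS, evict 6(c=1). Cache: [4(c=1) 85(c=1) 91(c=4) 66(c=8)]
  17. access 91: HIT, count now 5. Cache: [4(c=1) 85(c=1) 91(c=5) 66(c=8)]
  18. access 66: HIT, count now 9. Cache: [4(c=1) 85(c=1) 91(c=5) 66(c=9)]
Total: 12 hits, 6 misses, 2 evictions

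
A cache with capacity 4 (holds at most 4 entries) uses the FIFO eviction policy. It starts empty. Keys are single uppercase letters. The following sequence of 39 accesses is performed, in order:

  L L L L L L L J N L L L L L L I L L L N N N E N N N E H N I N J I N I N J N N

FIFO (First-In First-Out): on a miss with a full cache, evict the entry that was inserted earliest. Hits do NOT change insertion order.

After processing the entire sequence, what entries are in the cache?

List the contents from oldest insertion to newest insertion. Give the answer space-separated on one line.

FIFO simulation (capacity=4):
  1. access L: MISS. Cache (old->new): [L]
  2. access L: HIT. Cache (old->new): [L]
  3. access L: HIT. Cache (old->new): [L]
  4. access L: HIT. Cache (old->new): [L]
  5. access L: HIT. Cache (old->new): [L]
  6. access L: HIT. Cache (old->new): [L]
  7. access L: HIT. Cache (old->new): [L]
  8. access J: MISS. Cache (old->new): [L J]
  9. access N: MISS. Cache (old->new): [L J N]
  10. access L: HIT. Cache (old->new): [L J N]
  11. access L: HIT. Cache (old->new): [L J N]
  12. access L: HIT. Cache (old->new): [L J N]
  13. access L: HIT. Cache (old->new): [L J N]
  14. access L: HIT. Cache (old->new): [L J N]
  15. access L: HIT. Cache (old->new): [L J N]
  16. access I: MISS. Cache (old->new): [L J N I]
  17. access L: HIT. Cache (old->new): [L J N I]
  18. access L: HIT. Cache (old->new): [L J N I]
  19. access L: HIT. Cache (old->new): [L J N I]
  20. access N: HIT. Cache (old->new): [L J N I]
  21. access N: HIT. Cache (old->new): [L J N I]
  22. access N: HIT. Cache (old->new): [L J N I]
  23. access E: MISS, evict L. Cache (old->new): [J N I E]
  24. access N: HIT. Cache (old->new): [J N I E]
  25. access N: HIT. Cache (old->new): [J N I E]
  26. access N: HIT. Cache (old->new): [J N I E]
  27. access E: HIT. Cache (old->new): [J N I E]
  28. access H: MISS, evict J. Cache (old->new): [N I E H]
  29. access N: HIT. Cache (old->new): [N I E H]
  30. access I: HIT. Cache (old->new): [N I E H]
  31. access N: HIT. Cache (old->new): [N I E H]
  32. access J: MISS, evict N. Cache (old->new): [I E H J]
  33. access I: HIT. Cache (old->new): [I E H J]
  34. access N: MISS, evict I. Cache (old->new): [E H J N]
  35. access I: MISS, evict E. Cache (old->new): [H J N I]
  36. access N: HIT. Cache (old->new): [H J N I]
  37. access J: HIT. Cache (old->new): [H J N I]
  38. access N: HIT. Cache (old->new): [H J N I]
  39. access N: HIT. Cache (old->new): [H J N I]
Total: 30 hits, 9 misses, 5 evictions

Answer: H J N I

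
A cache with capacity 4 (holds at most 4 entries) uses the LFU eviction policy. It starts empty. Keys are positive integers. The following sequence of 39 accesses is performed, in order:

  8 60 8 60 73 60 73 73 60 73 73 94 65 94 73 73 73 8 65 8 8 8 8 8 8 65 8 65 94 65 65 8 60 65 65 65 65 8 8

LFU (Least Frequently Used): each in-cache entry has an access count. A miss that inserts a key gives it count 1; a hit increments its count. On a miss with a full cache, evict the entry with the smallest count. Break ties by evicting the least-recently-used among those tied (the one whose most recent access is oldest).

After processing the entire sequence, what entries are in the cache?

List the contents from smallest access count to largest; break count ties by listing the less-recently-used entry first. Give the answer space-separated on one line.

LFU simulation (capacity=4):
  1. access 8: MISS. Cache: [8(c=1)]
  2. access 60: MISS. Cache: [8(c=1) 60(c=1)]
  3. access 8: HIT, count now 2. Cache: [60(c=1) 8(c=2)]
  4. access 60: HIT, count now 2. Cache: [8(c=2) 60(c=2)]
  5. access 73: MISS. Cache: [73(c=1) 8(c=2) 60(c=2)]
  6. access 60: HIT, count now 3. Cache: [73(c=1) 8(c=2) 60(c=3)]
  7. access 73: HIT, count now 2. Cache: [8(c=2) 73(c=2) 60(c=3)]
  8. access 73: HIT, count now 3. Cache: [8(c=2) 60(c=3) 73(c=3)]
  9. access 60: HIT, count now 4. Cache: [8(c=2) 73(c=3) 60(c=4)]
  10. access 73: HIT, count now 4. Cache: [8(c=2) 60(c=4) 73(c=4)]
  11. access 73: HIT, count now 5. Cache: [8(c=2) 60(c=4) 73(c=5)]
  12. access 94: MISS. Cache: [94(c=1) 8(c=2) 60(c=4) 73(c=5)]
  13. access 65: MISS, evict 94(c=1). Cache: [65(c=1) 8(c=2) 60(c=4) 73(c=5)]
  14. access 94: MISS, evict 65(c=1). Cache: [94(c=1) 8(c=2) 60(c=4) 73(c=5)]
  15. access 73: HIT, count now 6. Cache: [94(c=1) 8(c=2) 60(c=4) 73(c=6)]
  16. access 73: HIT, count now 7. Cache: [94(c=1) 8(c=2) 60(c=4) 73(c=7)]
  17. access 73: HIT, count now 8. Cache: [94(c=1) 8(c=2) 60(c=4) 73(c=8)]
  18. access 8: HIT, count now 3. Cache: [94(c=1) 8(c=3) 60(c=4) 73(c=8)]
  19. access 65: MISS, evict 94(c=1). Cache: [65(c=1) 8(c=3) 60(c=4) 73(c=8)]
  20. access 8: HIT, count now 4. Cache: [65(c=1) 60(c=4) 8(c=4) 73(c=8)]
  21. access 8: HIT, count now 5. Cache: [65(c=1) 60(c=4) 8(c=5) 73(c=8)]
  22. access 8: HIT, count now 6. Cache: [65(c=1) 60(c=4) 8(c=6) 73(c=8)]
  23. access 8: HIT, count now 7. Cache: [65(c=1) 60(c=4) 8(c=7) 73(c=8)]
  24. access 8: HIT, count now 8. Cache: [65(c=1) 60(c=4) 73(c=8) 8(c=8)]
  25. access 8: HIT, count now 9. Cache: [65(c=1) 60(c=4) 73(c=8) 8(c=9)]
  26. access 65: HIT, count now 2. Cache: [65(c=2) 60(c=4) 73(c=8) 8(c=9)]
  27. access 8: HIT, count now 10. Cache: [65(c=2) 60(c=4) 73(c=8) 8(c=10)]
  28. access 65: HIT, count now 3. Cache: [65(c=3) 60(c=4) 73(c=8) 8(c=10)]
  29. access 94: MISS, evict 65(c=3). Cache: [94(c=1) 60(c=4) 73(c=8) 8(c=10)]
  30. access 65: MISS, evict 94(c=1). Cache: [65(c=1) 60(c=4) 73(c=8) 8(c=10)]
  31. access 65: HIT, count now 2. Cache: [65(c=2) 60(c=4) 73(c=8) 8(c=10)]
  32. access 8: HIT, count now 11. Cache: [65(c=2) 60(c=4) 73(c=8) 8(c=11)]
  33. access 60: HIT, count now 5. Cache: [65(c=2) 60(c=5) 73(c=8) 8(c=11)]
  34. access 65: HIT, count now 3. Cache: [65(c=3) 60(c=5) 73(c=8) 8(c=11)]
  35. access 65: HIT, count now 4. Cache: [65(c=4) 60(c=5) 73(c=8) 8(c=11)]
  36. access 65: HIT, count now 5. Cache: [60(c=5) 65(c=5) 73(c=8) 8(c=11)]
  37. access 65: HIT, count now 6. Cache: [60(c=5) 65(c=6) 73(c=8) 8(c=11)]
  38. access 8: HIT, count now 12. Cache: [60(c=5) 65(c=6) 73(c=8) 8(c=12)]
  39. access 8: HIT, count now 13. Cache: [60(c=5) 65(c=6) 73(c=8) 8(c=13)]
Total: 30 hits, 9 misses, 5 evictions

Answer: 60 65 73 8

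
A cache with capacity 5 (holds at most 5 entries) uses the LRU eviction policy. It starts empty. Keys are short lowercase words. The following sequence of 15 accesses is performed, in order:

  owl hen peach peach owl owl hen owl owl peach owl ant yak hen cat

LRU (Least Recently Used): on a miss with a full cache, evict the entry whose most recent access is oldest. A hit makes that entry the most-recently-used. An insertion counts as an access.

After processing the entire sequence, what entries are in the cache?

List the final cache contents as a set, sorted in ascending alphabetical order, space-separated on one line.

LRU simulation (capacity=5):
  1. access owl: MISS. Cache (LRU->MRU): [owl]
  2. access hen: MISS. Cache (LRU->MRU): [owl hen]
  3. access peach: MISS. Cache (LRU->MRU): [owl hen peach]
  4. access peach: HIT. Cache (LRU->MRU): [owl hen peach]
  5. access owl: HIT. Cache (LRU->MRU): [hen peach owl]
  6. access owl: HIT. Cache (LRU->MRU): [hen peach owl]
  7. access hen: HIT. Cache (LRU->MRU): [peach owl hen]
  8. access owl: HIT. Cache (LRU->MRU): [peach hen owl]
  9. access owl: HIT. Cache (LRU->MRU): [peach hen owl]
  10. access peach: HIT. Cache (LRU->MRU): [hen owl peach]
  11. access owl: HIT. Cache (LRU->MRU): [hen peach owl]
  12. access ant: MISS. Cache (LRU->MRU): [hen peach owl ant]
  13. access yak: MISS. Cache (LRU->MRU): [hen peach owl ant yak]
  14. access hen: HIT. Cache (LRU->MRU): [peach owl ant yak hen]
  15. access cat: MISS, evict peach. Cache (LRU->MRU): [owl ant yak hen cat]
Total: 9 hits, 6 misses, 1 evictions

Answer: ant cat hen owl yak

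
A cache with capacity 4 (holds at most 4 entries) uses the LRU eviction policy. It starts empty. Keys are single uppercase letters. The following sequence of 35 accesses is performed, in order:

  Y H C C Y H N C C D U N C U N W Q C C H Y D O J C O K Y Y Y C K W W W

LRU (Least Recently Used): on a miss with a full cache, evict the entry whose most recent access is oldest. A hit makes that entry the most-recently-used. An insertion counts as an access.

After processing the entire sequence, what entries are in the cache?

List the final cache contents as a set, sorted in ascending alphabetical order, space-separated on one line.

Answer: C K W Y

Derivation:
LRU simulation (capacity=4):
  1. access Y: MISS. Cache (LRU->MRU): [Y]
  2. access H: MISS. Cache (LRU->MRU): [Y H]
  3. access C: MISS. Cache (LRU->MRU): [Y H C]
  4. access C: HIT. Cache (LRU->MRU): [Y H C]
  5. access Y: HIT. Cache (LRU->MRU): [H C Y]
  6. access H: HIT. Cache (LRU->MRU): [C Y H]
  7. access N: MISS. Cache (LRU->MRU): [C Y H N]
  8. access C: HIT. Cache (LRU->MRU): [Y H N C]
  9. access C: HIT. Cache (LRU->MRU): [Y H N C]
  10. access D: MISS, evict Y. Cache (LRU->MRU): [H N C D]
  11. access U: MISS, evict H. Cache (LRU->MRU): [N C D U]
  12. access N: HIT. Cache (LRU->MRU): [C D U N]
  13. access C: HIT. Cache (LRU->MRU): [D U N C]
  14. access U: HIT. Cache (LRU->MRU): [D N C U]
  15. access N: HIT. Cache (LRU->MRU): [D C U N]
  16. access W: MISS, evict D. Cache (LRU->MRU): [C U N W]
  17. access Q: MISS, evict C. Cache (LRU->MRU): [U N W Q]
  18. access C: MISS, evict U. Cache (LRU->MRU): [N W Q C]
  19. access C: HIT. Cache (LRU->MRU): [N W Q C]
  20. access H: MISS, evict N. Cache (LRU->MRU): [W Q C H]
  21. access Y: MISS, evict W. Cache (LRU->MRU): [Q C H Y]
  22. access D: MISS, evict Q. Cache (LRU->MRU): [C H Y D]
  23. access O: MISS, evict C. Cache (LRU->MRU): [H Y D O]
  24. access J: MISS, evict H. Cache (LRU->MRU): [Y D O J]
  25. access C: MISS, evict Y. Cache (LRU->MRU): [D O J C]
  26. access O: HIT. Cache (LRU->MRU): [D J C O]
  27. access K: MISS, evict D. Cache (LRU->MRU): [J C O K]
  28. access Y: MISS, evict J. Cache (LRU->MRU): [C O K Y]
  29. access Y: HIT. Cache (LRU->MRU): [C O K Y]
  30. access Y: HIT. Cache (LRU->MRU): [C O K Y]
  31. access C: HIT. Cache (LRU->MRU): [O K Y C]
  32. access K: HIT. Cache (LRU->MRU): [O Y C K]
  33. access W: MISS, evict O. Cache (LRU->MRU): [Y C K W]
  34. access W: HIT. Cache (LRU->MRU): [Y C K W]
  35. access W: HIT. Cache (LRU->MRU): [Y C K W]
Total: 17 hits, 18 misses, 14 evictions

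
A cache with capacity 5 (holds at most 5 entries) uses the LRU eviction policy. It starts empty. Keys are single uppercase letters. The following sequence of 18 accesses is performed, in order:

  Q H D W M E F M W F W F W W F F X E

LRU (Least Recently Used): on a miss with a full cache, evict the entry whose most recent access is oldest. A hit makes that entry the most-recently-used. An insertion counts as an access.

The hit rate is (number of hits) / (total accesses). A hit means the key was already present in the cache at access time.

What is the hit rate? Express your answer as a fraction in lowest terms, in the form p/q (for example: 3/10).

Answer: 5/9

Derivation:
LRU simulation (capacity=5):
  1. access Q: MISS. Cache (LRU->MRU): [Q]
  2. access H: MISS. Cache (LRU->MRU): [Q H]
  3. access D: MISS. Cache (LRU->MRU): [Q H D]
  4. access W: MISS. Cache (LRU->MRU): [Q H D W]
  5. access M: MISS. Cache (LRU->MRU): [Q H D W M]
  6. access E: MISS, evict Q. Cache (LRU->MRU): [H D W M E]
  7. access F: MISS, evict H. Cache (LRU->MRU): [D W M E F]
  8. access M: HIT. Cache (LRU->MRU): [D W E F M]
  9. access W: HIT. Cache (LRU->MRU): [D E F M W]
  10. access F: HIT. Cache (LRU->MRU): [D E M W F]
  11. access W: HIT. Cache (LRU->MRU): [D E M F W]
  12. access F: HIT. Cache (LRU->MRU): [D E M W F]
  13. access W: HIT. Cache (LRU->MRU): [D E M F W]
  14. access W: HIT. Cache (LRU->MRU): [D E M F W]
  15. access F: HIT. Cache (LRU->MRU): [D E M W F]
  16. access F: HIT. Cache (LRU->MRU): [D E M W F]
  17. access X: MISS, evict D. Cache (LRU->MRU): [E M W F X]
  18. access E: HIT. Cache (LRU->MRU): [M W F X E]
Total: 10 hits, 8 misses, 3 evictions

Hit rate = 10/18 = 5/9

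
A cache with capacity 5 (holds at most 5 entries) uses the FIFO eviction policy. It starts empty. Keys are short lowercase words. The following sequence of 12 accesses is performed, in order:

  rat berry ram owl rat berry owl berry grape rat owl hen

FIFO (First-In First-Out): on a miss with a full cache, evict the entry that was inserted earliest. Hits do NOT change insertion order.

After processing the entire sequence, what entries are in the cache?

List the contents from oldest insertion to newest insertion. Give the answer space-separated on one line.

FIFO simulation (capacity=5):
  1. access rat: MISS. Cache (old->new): [rat]
  2. access berry: MISS. Cache (old->new): [rat berry]
  3. access ram: MISS. Cache (old->new): [rat berry ram]
  4. access owl: MISS. Cache (old->new): [rat berry ram owl]
  5. access rat: HIT. Cache (old->new): [rat berry ram owl]
  6. access berry: HIT. Cache (old->new): [rat berry ram owl]
  7. access owl: HIT. Cache (old->new): [rat berry ram owl]
  8. access berry: HIT. Cache (old->new): [rat berry ram owl]
  9. access grape: MISS. Cache (old->new): [rat berry ram owl grape]
  10. access rat: HIT. Cache (old->new): [rat berry ram owl grape]
  11. access owl: HIT. Cache (old->new): [rat berry ram owl grape]
  12. access hen: MISS, evict rat. Cache (old->new): [berry ram owl grape hen]
Total: 6 hits, 6 misses, 1 evictions

Answer: berry ram owl grape hen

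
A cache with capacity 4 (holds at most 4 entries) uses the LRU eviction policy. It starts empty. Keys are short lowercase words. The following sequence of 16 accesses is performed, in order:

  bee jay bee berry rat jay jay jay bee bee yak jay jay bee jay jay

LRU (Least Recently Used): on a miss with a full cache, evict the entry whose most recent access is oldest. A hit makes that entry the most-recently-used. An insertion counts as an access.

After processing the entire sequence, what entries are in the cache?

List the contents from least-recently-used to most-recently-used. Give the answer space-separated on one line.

LRU simulation (capacity=4):
  1. access bee: MISS. Cache (LRU->MRU): [bee]
  2. access jay: MISS. Cache (LRU->MRU): [bee jay]
  3. access bee: HIT. Cache (LRU->MRU): [jay bee]
  4. access berry: MISS. Cache (LRU->MRU): [jay bee berry]
  5. access rat: MISS. Cache (LRU->MRU): [jay bee berry rat]
  6. access jay: HIT. Cache (LRU->MRU): [bee berry rat jay]
  7. access jay: HIT. Cache (LRU->MRU): [bee berry rat jay]
  8. access jay: HIT. Cache (LRU->MRU): [bee berry rat jay]
  9. access bee: HIT. Cache (LRU->MRU): [berry rat jay bee]
  10. access bee: HIT. Cache (LRU->MRU): [berry rat jay bee]
  11. access yak: MISS, evict berry. Cache (LRU->MRU): [rat jay bee yak]
  12. access jay: HIT. Cache (LRU->MRU): [rat bee yak jay]
  13. access jay: HIT. Cache (LRU->MRU): [rat bee yak jay]
  14. access bee: HIT. Cache (LRU->MRU): [rat yak jay bee]
  15. access jay: HIT. Cache (LRU->MRU): [rat yak bee jay]
  16. access jay: HIT. Cache (LRU->MRU): [rat yak bee jay]
Total: 11 hits, 5 misses, 1 evictions

Answer: rat yak bee jay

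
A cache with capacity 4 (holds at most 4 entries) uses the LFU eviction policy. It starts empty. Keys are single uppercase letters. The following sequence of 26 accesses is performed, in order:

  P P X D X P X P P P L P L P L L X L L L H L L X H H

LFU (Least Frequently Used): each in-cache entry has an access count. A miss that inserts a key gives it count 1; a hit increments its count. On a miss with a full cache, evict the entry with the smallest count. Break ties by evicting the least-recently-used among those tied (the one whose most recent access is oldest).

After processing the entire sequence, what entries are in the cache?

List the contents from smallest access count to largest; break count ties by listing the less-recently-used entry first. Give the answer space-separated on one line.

LFU simulation (capacity=4):
  1. access P: MISS. Cache: [P(c=1)]
  2. access P: HIT, count now 2. Cache: [P(c=2)]
  3. access X: MISS. Cache: [X(c=1) P(c=2)]
  4. access D: MISS. Cache: [X(c=1) D(c=1) P(c=2)]
  5. access X: HIT, count now 2. Cache: [D(c=1) P(c=2) X(c=2)]
  6. access P: HIT, count now 3. Cache: [D(c=1) X(c=2) P(c=3)]
  7. access X: HIT, count now 3. Cache: [D(c=1) P(c=3) X(c=3)]
  8. access P: HIT, count now 4. Cache: [D(c=1) X(c=3) P(c=4)]
  9. access P: HIT, count now 5. Cache: [D(c=1) X(c=3) P(c=5)]
  10. access P: HIT, count now 6. Cache: [D(c=1) X(c=3) P(c=6)]
  11. access L: MISS. Cache: [D(c=1) L(c=1) X(c=3) P(c=6)]
  12. access P: HIT, count now 7. Cache: [D(c=1) L(c=1) X(c=3) P(c=7)]
  13. access L: HIT, count now 2. Cache: [D(c=1) L(c=2) X(c=3) P(c=7)]
  14. access P: HIT, count now 8. Cache: [D(c=1) L(c=2) X(c=3) P(c=8)]
  15. access L: HIT, count now 3. Cache: [D(c=1) X(c=3) L(c=3) P(c=8)]
  16. access L: HIT, count now 4. Cache: [D(c=1) X(c=3) L(c=4) P(c=8)]
  17. access X: HIT, count now 4. Cache: [D(c=1) L(c=4) X(c=4) P(c=8)]
  18. access L: HIT, count now 5. Cache: [D(c=1) X(c=4) L(c=5) P(c=8)]
  19. access L: HIT, count now 6. Cache: [D(c=1) X(c=4) L(c=6) P(c=8)]
  20. access L: HIT, count now 7. Cache: [D(c=1) X(c=4) L(c=7) P(c=8)]
  21. access H: MISS, evict D(c=1). Cache: [H(c=1) X(c=4) L(c=7) P(c=8)]
  22. access L: HIT, count now 8. Cache: [H(c=1) X(c=4) P(c=8) L(c=8)]
  23. access L: HIT, count now 9. Cache: [H(c=1) X(c=4) P(c=8) L(c=9)]
  24. access X: HIT, count now 5. Cache: [H(c=1) X(c=5) P(c=8) L(c=9)]
  25. access H: HIT, count now 2. Cache: [H(c=2) X(c=5) P(c=8) L(c=9)]
  26. access H: HIT, count now 3. Cache: [H(c=3) X(c=5) P(c=8) L(c=9)]
Total: 21 hits, 5 misses, 1 evictions

Answer: H X P L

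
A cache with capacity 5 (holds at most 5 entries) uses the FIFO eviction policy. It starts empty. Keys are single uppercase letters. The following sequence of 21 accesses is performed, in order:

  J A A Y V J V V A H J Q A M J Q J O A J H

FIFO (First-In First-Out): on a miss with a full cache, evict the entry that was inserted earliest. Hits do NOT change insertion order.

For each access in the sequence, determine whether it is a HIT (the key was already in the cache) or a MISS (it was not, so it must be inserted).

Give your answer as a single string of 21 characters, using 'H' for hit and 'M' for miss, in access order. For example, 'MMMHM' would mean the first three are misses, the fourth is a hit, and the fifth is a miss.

Answer: MMHMMHHHHMHMHMMHHMMHM

Derivation:
FIFO simulation (capacity=5):
  1. access J: MISS. Cache (old->new): [J]
  2. access A: MISS. Cache (old->new): [J A]
  3. access A: HIT. Cache (old->new): [J A]
  4. access Y: MISS. Cache (old->new): [J A Y]
  5. access V: MISS. Cache (old->new): [J A Y V]
  6. access J: HIT. Cache (old->new): [J A Y V]
  7. access V: HIT. Cache (old->new): [J A Y V]
  8. access V: HIT. Cache (old->new): [J A Y V]
  9. access A: HIT. Cache (old->new): [J A Y V]
  10. access H: MISS. Cache (old->new): [J A Y V H]
  11. access J: HIT. Cache (old->new): [J A Y V H]
  12. access Q: MISS, evict J. Cache (old->new): [A Y V H Q]
  13. access A: HIT. Cache (old->new): [A Y V H Q]
  14. access M: MISS, evict A. Cache (old->new): [Y V H Q M]
  15. access J: MISS, evict Y. Cache (old->new): [V H Q M J]
  16. access Q: HIT. Cache (old->new): [V H Q M J]
  17. access J: HIT. Cache (old->new): [V H Q M J]
  18. access O: MISS, evict V. Cache (old->new): [H Q M J O]
  19. access A: MISS, evict H. Cache (old->new): [Q M J O A]
  20. access J: HIT. Cache (old->new): [Q M J O A]
  21. access H: MISS, evict Q. Cache (old->new): [M J O A H]
Total: 10 hits, 11 misses, 6 evictions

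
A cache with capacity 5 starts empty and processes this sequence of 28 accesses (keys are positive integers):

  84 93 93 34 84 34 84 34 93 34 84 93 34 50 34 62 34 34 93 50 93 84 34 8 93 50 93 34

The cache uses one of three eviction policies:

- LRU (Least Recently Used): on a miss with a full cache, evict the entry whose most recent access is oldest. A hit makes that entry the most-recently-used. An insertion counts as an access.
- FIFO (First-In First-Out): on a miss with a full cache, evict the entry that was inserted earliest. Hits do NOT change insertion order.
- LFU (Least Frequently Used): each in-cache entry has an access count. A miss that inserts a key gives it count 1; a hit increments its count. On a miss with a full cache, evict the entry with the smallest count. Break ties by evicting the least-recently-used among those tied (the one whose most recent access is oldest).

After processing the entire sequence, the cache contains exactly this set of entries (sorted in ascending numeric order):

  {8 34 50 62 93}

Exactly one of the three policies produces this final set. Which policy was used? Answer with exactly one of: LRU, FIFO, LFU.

Answer: FIFO

Derivation:
Simulating under each policy and comparing final sets:
  LRU: final set = {8 34 50 84 93} -> differs
  FIFO: final set = {8 34 50 62 93} -> MATCHES target
  LFU: final set = {8 34 50 84 93} -> differs
Only FIFO produces the target set.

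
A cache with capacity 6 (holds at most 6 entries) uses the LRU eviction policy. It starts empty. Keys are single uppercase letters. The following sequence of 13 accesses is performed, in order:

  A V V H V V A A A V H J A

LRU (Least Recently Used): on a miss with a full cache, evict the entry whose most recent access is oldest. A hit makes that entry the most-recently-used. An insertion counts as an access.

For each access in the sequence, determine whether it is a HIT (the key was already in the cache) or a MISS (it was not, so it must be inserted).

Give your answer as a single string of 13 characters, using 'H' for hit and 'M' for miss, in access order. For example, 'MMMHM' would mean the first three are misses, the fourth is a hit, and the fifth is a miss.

Answer: MMHMHHHHHHHMH

Derivation:
LRU simulation (capacity=6):
  1. access A: MISS. Cache (LRU->MRU): [A]
  2. access V: MISS. Cache (LRU->MRU): [A V]
  3. access V: HIT. Cache (LRU->MRU): [A V]
  4. access H: MISS. Cache (LRU->MRU): [A V H]
  5. access V: HIT. Cache (LRU->MRU): [A H V]
  6. access V: HIT. Cache (LRU->MRU): [A H V]
  7. access A: HIT. Cache (LRU->MRU): [H V A]
  8. access A: HIT. Cache (LRU->MRU): [H V A]
  9. access A: HIT. Cache (LRU->MRU): [H V A]
  10. access V: HIT. Cache (LRU->MRU): [H A V]
  11. access H: HIT. Cache (LRU->MRU): [A V H]
  12. access J: MISS. Cache (LRU->MRU): [A V H J]
  13. access A: HIT. Cache (LRU->MRU): [V H J A]
Total: 9 hits, 4 misses, 0 evictions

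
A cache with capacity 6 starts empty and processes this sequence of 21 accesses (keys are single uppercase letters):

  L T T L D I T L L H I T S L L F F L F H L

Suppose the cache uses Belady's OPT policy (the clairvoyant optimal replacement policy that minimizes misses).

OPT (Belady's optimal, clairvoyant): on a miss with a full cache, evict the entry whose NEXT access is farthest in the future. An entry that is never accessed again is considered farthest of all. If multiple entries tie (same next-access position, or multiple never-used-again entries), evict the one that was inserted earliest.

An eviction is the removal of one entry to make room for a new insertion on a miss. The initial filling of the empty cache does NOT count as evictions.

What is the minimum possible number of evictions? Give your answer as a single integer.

Answer: 1

Derivation:
OPT (Belady) simulation (capacity=6):
  1. access L: MISS. Cache: [L]
  2. access T: MISS. Cache: [L T]
  3. access T: HIT. Next use of T: step 7. Cache: [L T]
  4. access L: HIT. Next use of L: step 8. Cache: [L T]
  5. access D: MISS. Cache: [L T D]
  6. access I: MISS. Cache: [L T D I]
  7. access T: HIT. Next use of T: step 12. Cache: [L T D I]
  8. access L: HIT. Next use of L: step 9. Cache: [L T D I]
  9. access L: HIT. Next use of L: step 14. Cache: [L T D I]
  10. access H: MISS. Cache: [L T D I H]
  11. access I: HIT. Next use of I: never. Cache: [L T D I H]
  12. access T: HIT. Next use of T: never. Cache: [L T D I H]
  13. access S: MISS. Cache: [L T D I H S]
  14. access L: HIT. Next use of L: step 15. Cache: [L T D I H S]
  15. access L: HIT. Next use of L: step 18. Cache: [L T D I H S]
  16. access F: MISS, evict T (next use: never). Cache: [L D I H S F]
  17. access F: HIT. Next use of F: step 19. Cache: [L D I H S F]
  18. access L: HIT. Next use of L: step 21. Cache: [L D I H S F]
  19. access F: HIT. Next use of F: never. Cache: [L D I H S F]
  20. access H: HIT. Next use of H: never. Cache: [L D I H S F]
  21. access L: HIT. Next use of L: never. Cache: [L D I H S F]
Total: 14 hits, 7 misses, 1 evictions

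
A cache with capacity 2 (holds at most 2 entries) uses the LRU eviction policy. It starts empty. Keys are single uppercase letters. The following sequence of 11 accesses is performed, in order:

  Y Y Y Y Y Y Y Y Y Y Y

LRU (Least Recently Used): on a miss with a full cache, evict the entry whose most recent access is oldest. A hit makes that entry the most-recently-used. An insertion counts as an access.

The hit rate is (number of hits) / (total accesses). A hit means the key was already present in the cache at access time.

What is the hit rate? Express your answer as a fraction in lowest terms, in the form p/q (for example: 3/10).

LRU simulation (capacity=2):
  1. access Y: MISS. Cache (LRU->MRU): [Y]
  2. access Y: HIT. Cache (LRU->MRU): [Y]
  3. access Y: HIT. Cache (LRU->MRU): [Y]
  4. access Y: HIT. Cache (LRU->MRU): [Y]
  5. access Y: HIT. Cache (LRU->MRU): [Y]
  6. access Y: HIT. Cache (LRU->MRU): [Y]
  7. access Y: HIT. Cache (LRU->MRU): [Y]
  8. access Y: HIT. Cache (LRU->MRU): [Y]
  9. access Y: HIT. Cache (LRU->MRU): [Y]
  10. access Y: HIT. Cache (LRU->MRU): [Y]
  11. access Y: HIT. Cache (LRU->MRU): [Y]
Total: 10 hits, 1 misses, 0 evictions

Hit rate = 10/11

Answer: 10/11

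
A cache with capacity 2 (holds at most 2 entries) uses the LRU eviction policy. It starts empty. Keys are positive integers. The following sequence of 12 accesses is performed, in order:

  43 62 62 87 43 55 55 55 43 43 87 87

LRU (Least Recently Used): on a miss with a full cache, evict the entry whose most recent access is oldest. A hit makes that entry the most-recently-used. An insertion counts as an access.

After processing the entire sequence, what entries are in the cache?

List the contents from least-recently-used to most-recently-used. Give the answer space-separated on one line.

Answer: 43 87

Derivation:
LRU simulation (capacity=2):
  1. access 43: MISS. Cache (LRU->MRU): [43]
  2. access 62: MISS. Cache (LRU->MRU): [43 62]
  3. access 62: HIT. Cache (LRU->MRU): [43 62]
  4. access 87: MISS, evict 43. Cache (LRU->MRU): [62 87]
  5. access 43: MISS, evict 62. Cache (LRU->MRU): [87 43]
  6. access 55: MISS, evict 87. Cache (LRU->MRU): [43 55]
  7. access 55: HIT. Cache (LRU->MRU): [43 55]
  8. access 55: HIT. Cache (LRU->MRU): [43 55]
  9. access 43: HIT. Cache (LRU->MRU): [55 43]
  10. access 43: HIT. Cache (LRU->MRU): [55 43]
  11. access 87: MISS, evict 55. Cache (LRU->MRU): [43 87]
  12. access 87: HIT. Cache (LRU->MRU): [43 87]
Total: 6 hits, 6 misses, 4 evictions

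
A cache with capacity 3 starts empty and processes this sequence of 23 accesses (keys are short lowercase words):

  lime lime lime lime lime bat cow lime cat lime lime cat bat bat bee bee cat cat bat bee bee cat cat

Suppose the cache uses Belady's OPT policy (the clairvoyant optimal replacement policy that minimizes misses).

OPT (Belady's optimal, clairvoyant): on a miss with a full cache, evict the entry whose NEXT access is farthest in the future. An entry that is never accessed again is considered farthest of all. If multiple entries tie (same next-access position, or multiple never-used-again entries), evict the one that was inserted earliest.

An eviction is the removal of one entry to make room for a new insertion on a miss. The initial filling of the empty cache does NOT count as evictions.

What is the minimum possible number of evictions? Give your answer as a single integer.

Answer: 2

Derivation:
OPT (Belady) simulation (capacity=3):
  1. access lime: MISS. Cache: [lime]
  2. access lime: HIT. Next use of lime: step 3. Cache: [lime]
  3. access lime: HIT. Next use of lime: step 4. Cache: [lime]
  4. access lime: HIT. Next use of lime: step 5. Cache: [lime]
  5. access lime: HIT. Next use of lime: step 8. Cache: [lime]
  6. access bat: MISS. Cache: [lime bat]
  7. access cow: MISS. Cache: [lime bat cow]
  8. access lime: HIT. Next use of lime: step 10. Cache: [lime bat cow]
  9. access cat: MISS, evict cow (next use: never). Cache: [lime bat cat]
  10. access lime: HIT. Next use of lime: step 11. Cache: [lime bat cat]
  11. access lime: HIT. Next use of lime: never. Cache: [lime bat cat]
  12. access cat: HIT. Next use of cat: step 17. Cache: [lime bat cat]
  13. access bat: HIT. Next use of bat: step 14. Cache: [lime bat cat]
  14. access bat: HIT. Next use of bat: step 19. Cache: [lime bat cat]
  15. access bee: MISS, evict lime (next use: never). Cache: [bat cat bee]
  16. access bee: HIT. Next use of bee: step 20. Cache: [bat cat bee]
  17. access cat: HIT. Next use of cat: step 18. Cache: [bat cat bee]
  18. access cat: HIT. Next use of cat: step 22. Cache: [bat cat bee]
  19. access bat: HIT. Next use of bat: never. Cache: [bat cat bee]
  20. access bee: HIT. Next use of bee: step 21. Cache: [bat cat bee]
  21. access bee: HIT. Next use of bee: never. Cache: [bat cat bee]
  22. access cat: HIT. Next use of cat: step 23. Cache: [bat cat bee]
  23. access cat: HIT. Next use of cat: never. Cache: [bat cat bee]
Total: 18 hits, 5 misses, 2 evictions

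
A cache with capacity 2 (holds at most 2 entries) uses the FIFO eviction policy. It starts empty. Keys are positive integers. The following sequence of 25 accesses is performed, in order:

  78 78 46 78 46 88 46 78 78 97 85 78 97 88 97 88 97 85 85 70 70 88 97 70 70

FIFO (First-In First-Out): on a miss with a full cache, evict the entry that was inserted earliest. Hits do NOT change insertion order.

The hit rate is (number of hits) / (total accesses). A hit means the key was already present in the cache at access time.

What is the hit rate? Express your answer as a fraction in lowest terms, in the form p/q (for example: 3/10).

FIFO simulation (capacity=2):
  1. access 78: MISS. Cache (old->new): [78]
  2. access 78: HIT. Cache (old->new): [78]
  3. access 46: MISS. Cache (old->new): [78 46]
  4. access 78: HIT. Cache (old->new): [78 46]
  5. access 46: HIT. Cache (old->new): [78 46]
  6. access 88: MISS, evict 78. Cache (old->new): [46 88]
  7. access 46: HIT. Cache (old->new): [46 88]
  8. access 78: MISS, evict 46. Cache (old->new): [88 78]
  9. access 78: HIT. Cache (old->new): [88 78]
  10. access 97: MISS, evict 88. Cache (old->new): [78 97]
  11. access 85: MISS, evict 78. Cache (old->new): [97 85]
  12. access 78: MISS, evict 97. Cache (old->new): [85 78]
  13. access 97: MISS, evict 85. Cache (old->new): [78 97]
  14. access 88: MISS, evict 78. Cache (old->new): [97 88]
  15. access 97: HIT. Cache (old->new): [97 88]
  16. access 88: HIT. Cache (old->new): [97 88]
  17. access 97: HIT. Cache (old->new): [97 88]
  18. access 85: MISS, evict 97. Cache (old->new): [88 85]
  19. access 85: HIT. Cache (old->new): [88 85]
  20. access 70: MISS, evict 88. Cache (old->new): [85 70]
  21. access 70: HIT. Cache (old->new): [85 70]
  22. access 88: MISS, evict 85. Cache (old->new): [70 88]
  23. access 97: MISS, evict 70. Cache (old->new): [88 97]
  24. access 70: MISS, evict 88. Cache (old->new): [97 70]
  25. access 70: HIT. Cache (old->new): [97 70]
Total: 11 hits, 14 misses, 12 evictions

Hit rate = 11/25

Answer: 11/25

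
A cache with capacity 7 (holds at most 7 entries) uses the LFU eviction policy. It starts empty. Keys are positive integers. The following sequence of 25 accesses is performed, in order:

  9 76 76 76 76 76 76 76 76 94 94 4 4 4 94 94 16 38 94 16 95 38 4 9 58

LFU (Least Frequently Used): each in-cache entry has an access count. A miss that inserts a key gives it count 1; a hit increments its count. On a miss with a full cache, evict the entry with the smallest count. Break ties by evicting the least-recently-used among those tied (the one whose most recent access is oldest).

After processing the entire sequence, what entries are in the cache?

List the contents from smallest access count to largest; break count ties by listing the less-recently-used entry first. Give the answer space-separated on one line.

Answer: 58 16 38 9 4 94 76

Derivation:
LFU simulation (capacity=7):
  1. access 9: MISS. Cache: [9(c=1)]
  2. access 76: MISS. Cache: [9(c=1) 76(c=1)]
  3. access 76: HIT, count now 2. Cache: [9(c=1) 76(c=2)]
  4. access 76: HIT, count now 3. Cache: [9(c=1) 76(c=3)]
  5. access 76: HIT, count now 4. Cache: [9(c=1) 76(c=4)]
  6. access 76: HIT, count now 5. Cache: [9(c=1) 76(c=5)]
  7. access 76: HIT, count now 6. Cache: [9(c=1) 76(c=6)]
  8. access 76: HIT, count now 7. Cache: [9(c=1) 76(c=7)]
  9. access 76: HIT, count now 8. Cache: [9(c=1) 76(c=8)]
  10. access 94: MISS. Cache: [9(c=1) 94(c=1) 76(c=8)]
  11. access 94: HIT, count now 2. Cache: [9(c=1) 94(c=2) 76(c=8)]
  12. access 4: MISS. Cache: [9(c=1) 4(c=1) 94(c=2) 76(c=8)]
  13. access 4: HIT, count now 2. Cache: [9(c=1) 94(c=2) 4(c=2) 76(c=8)]
  14. access 4: HIT, count now 3. Cache: [9(c=1) 94(c=2) 4(c=3) 76(c=8)]
  15. access 94: HIT, count now 3. Cache: [9(c=1) 4(c=3) 94(c=3) 76(c=8)]
  16. access 94: HIT, count now 4. Cache: [9(c=1) 4(c=3) 94(c=4) 76(c=8)]
  17. access 16: MISS. Cache: [9(c=1) 16(c=1) 4(c=3) 94(c=4) 76(c=8)]
  18. access 38: MISS. Cache: [9(c=1) 16(c=1) 38(c=1) 4(c=3) 94(c=4) 76(c=8)]
  19. access 94: HIT, count now 5. Cache: [9(c=1) 16(c=1) 38(c=1) 4(c=3) 94(c=5) 76(c=8)]
  20. access 16: HIT, count now 2. Cache: [9(c=1) 38(c=1) 16(c=2) 4(c=3) 94(c=5) 76(c=8)]
  21. access 95: MISS. Cache: [9(c=1) 38(c=1) 95(c=1) 16(c=2) 4(c=3) 94(c=5) 76(c=8)]
  22. access 38: HIT, count now 2. Cache: [9(c=1) 95(c=1) 16(c=2) 38(c=2) 4(c=3) 94(c=5) 76(c=8)]
  23. access 4: HIT, count now 4. Cache: [9(c=1) 95(c=1) 16(c=2) 38(c=2) 4(c=4) 94(c=5) 76(c=8)]
  24. access 9: HIT, count now 2. Cache: [95(c=1) 16(c=2) 38(c=2) 9(c=2) 4(c=4) 94(c=5) 76(c=8)]
  25. access 58: MISS, evict 95(c=1). Cache: [58(c=1) 16(c=2) 38(c=2) 9(c=2) 4(c=4) 94(c=5) 76(c=8)]
Total: 17 hits, 8 misses, 1 evictions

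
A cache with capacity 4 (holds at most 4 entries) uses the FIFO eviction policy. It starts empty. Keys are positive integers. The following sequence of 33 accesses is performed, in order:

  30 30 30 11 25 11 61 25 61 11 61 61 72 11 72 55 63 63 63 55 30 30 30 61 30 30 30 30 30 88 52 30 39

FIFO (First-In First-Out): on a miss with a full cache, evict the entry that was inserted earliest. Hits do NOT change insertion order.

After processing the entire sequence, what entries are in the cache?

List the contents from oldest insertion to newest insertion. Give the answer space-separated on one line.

Answer: 61 88 52 39

Derivation:
FIFO simulation (capacity=4):
  1. access 30: MISS. Cache (old->new): [30]
  2. access 30: HIT. Cache (old->new): [30]
  3. access 30: HIT. Cache (old->new): [30]
  4. access 11: MISS. Cache (old->new): [30 11]
  5. access 25: MISS. Cache (old->new): [30 11 25]
  6. access 11: HIT. Cache (old->new): [30 11 25]
  7. access 61: MISS. Cache (old->new): [30 11 25 61]
  8. access 25: HIT. Cache (old->new): [30 11 25 61]
  9. access 61: HIT. Cache (old->new): [30 11 25 61]
  10. access 11: HIT. Cache (old->new): [30 11 25 61]
  11. access 61: HIT. Cache (old->new): [30 11 25 61]
  12. access 61: HIT. Cache (old->new): [30 11 25 61]
  13. access 72: MISS, evict 30. Cache (old->new): [11 25 61 72]
  14. access 11: HIT. Cache (old->new): [11 25 61 72]
  15. access 72: HIT. Cache (old->new): [11 25 61 72]
  16. access 55: MISS, evict 11. Cache (old->new): [25 61 72 55]
  17. access 63: MISS, evict 25. Cache (old->new): [61 72 55 63]
  18. access 63: HIT. Cache (old->new): [61 72 55 63]
  19. access 63: HIT. Cache (old->new): [61 72 55 63]
  20. access 55: HIT. Cache (old->new): [61 72 55 63]
  21. access 30: MISS, evict 61. Cache (old->new): [72 55 63 30]
  22. access 30: HIT. Cache (old->new): [72 55 63 30]
  23. access 30: HIT. Cache (old->new): [72 55 63 30]
  24. access 61: MISS, evict 72. Cache (old->new): [55 63 30 61]
  25. access 30: HIT. Cache (old->new): [55 63 30 61]
  26. access 30: HIT. Cache (old->new): [55 63 30 61]
  27. access 30: HIT. Cache (old->new): [55 63 30 61]
  28. access 30: HIT. Cache (old->new): [55 63 30 61]
  29. access 30: HIT. Cache (old->new): [55 63 30 61]
  30. access 88: MISS, evict 55. Cache (old->new): [63 30 61 88]
  31. access 52: MISS, evict 63. Cache (old->new): [30 61 88 52]
  32. access 30: HIT. Cache (old->new): [30 61 88 52]
  33. access 39: MISS, evict 30. Cache (old->new): [61 88 52 39]
Total: 21 hits, 12 misses, 8 evictions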